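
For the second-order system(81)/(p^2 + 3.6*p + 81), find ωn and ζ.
Standard form: ωn²/(p²+2ζωn·p+ωn²).
const=81=ωn² → ωn=9, p coeff=3.6=2ζωn → ζ=0.2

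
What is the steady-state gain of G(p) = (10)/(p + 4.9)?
DC gain = G(0) = num(0)/den(0) = 10/4.9 = 2.041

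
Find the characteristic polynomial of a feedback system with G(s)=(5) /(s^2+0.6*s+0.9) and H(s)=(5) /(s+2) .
Characteristic poly = G_den * H_den + G_num * H_num = (s^3 + 2.6*s^2 + 2.1*s + 1.8) + (25) = s^3 + 2.6*s^2 + 2.1*s + 26.8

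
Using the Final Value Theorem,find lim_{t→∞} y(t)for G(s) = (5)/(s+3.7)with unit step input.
FVT: lim_{t→∞} y(t) = lim_{s→0} s*Y(s) where Y(s) = G(s)/s.
= lim_{s→0} G(s) = G(0) = num(0)/den(0) = 5/3.7 = 1.351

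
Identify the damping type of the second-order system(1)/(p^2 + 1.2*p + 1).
Standard form: ωn²/(p²+2ζωn·p+ωn²) gives ωn=1, ζ=0.6.
Underdamped (ζ = 0.6 < 1)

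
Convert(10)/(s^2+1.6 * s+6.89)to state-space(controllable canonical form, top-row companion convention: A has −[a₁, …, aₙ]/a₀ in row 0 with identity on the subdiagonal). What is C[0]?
Reachable canonical form: C = numerator coefficients (right-aligned, zero-padded to length n).
num = 10, C = [[0, 10]].
C[0] = 0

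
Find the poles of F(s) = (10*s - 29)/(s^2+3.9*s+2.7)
Set denominator = 0: s^2 + 3.9*s + 2.7 = (s + 0.9)(s + 3) = 0 → Poles: -0.9, -3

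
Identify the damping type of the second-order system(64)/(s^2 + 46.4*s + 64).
Standard form: ωn²/(s²+2ζωn·s+ωn²) gives ωn=8, ζ=2.9.
Overdamped (ζ = 2.9 > 1)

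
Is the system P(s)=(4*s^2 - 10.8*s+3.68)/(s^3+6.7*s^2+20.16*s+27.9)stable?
Denominator: s^3 + 6.7*s^2 + 20.16*s + 27.9 = (s + 3.1)(s^2 + 3.6*s + 9). Poles: -1.8 + 2.4j, -1.8 - 2.4j, -3.1. All Re(p)<0: Yes (stable)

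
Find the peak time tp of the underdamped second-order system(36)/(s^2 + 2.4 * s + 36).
Standard form: ωn²/(s²+2ζωn·s+ωn²) → ωn = 6, ζ = 0.2.
ωd = ωn·√(1-ζ²) = 6·√(1-0.2²) = 5.879.
tp = π/ωd = π/5.879 = 0.5344 s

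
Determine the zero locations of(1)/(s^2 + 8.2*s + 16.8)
Numerator is a nonzero constant (1) → Zeros: none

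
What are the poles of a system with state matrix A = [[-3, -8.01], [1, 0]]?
Eigenvalues solve det(λI - A) = 0.
Characteristic polynomial: λ^2 + 3*λ + 8.01 = 0.
Roots: -1.5 + 2.4j, -1.5 - 2.4j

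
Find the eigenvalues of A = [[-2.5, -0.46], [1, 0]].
Eigenvalues solve det(λI - A) = 0.
Characteristic polynomial: λ^2 + 2.5*λ + 0.46 = 0.
Factor: (λ + 0.2)(λ + 2.3) = 0.
Roots: -0.2, -2.3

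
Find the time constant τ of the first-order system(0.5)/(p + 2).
First-order system: τ = -1/pole. Pole = -2. τ = -1/(-2) = 0.5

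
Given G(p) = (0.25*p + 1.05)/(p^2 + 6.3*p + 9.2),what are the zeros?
Set numerator = 0: 0.25*p + 1.05 = 0 → Zeros: -4.2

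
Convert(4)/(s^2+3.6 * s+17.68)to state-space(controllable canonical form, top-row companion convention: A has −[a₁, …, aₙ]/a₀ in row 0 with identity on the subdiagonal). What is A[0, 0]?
Reachable canonical form for den = s^2 + 3.6*s + 17.68: top row of A = -[a₁,a₂,...,aₙ]/a₀, ones on the subdiagonal, zeros elsewhere.
A = [[-3.6, -17.68], [1, 0]].
A[0,0] = -3.6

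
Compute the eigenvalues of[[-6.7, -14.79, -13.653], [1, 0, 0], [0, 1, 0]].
Eigenvalues solve det(λI - A) = 0.
Characteristic polynomial: λ^3 + 6.7*λ^2 + 14.79*λ + 13.653 = 0.
Factor: (λ + 3.7)(λ^2 + 3*λ + 3.69) = 0.
Roots: -1.5 + 1.2j, -1.5 - 1.2j, -3.7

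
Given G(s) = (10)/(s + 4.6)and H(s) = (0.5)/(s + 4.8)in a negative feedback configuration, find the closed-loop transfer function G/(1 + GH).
Closed-loop T = G/(1+GH).
Numerator: G_num * H_den = 10*s + 48.
Denominator: G_den * H_den + G_num * H_num = (s^2 + 9.4*s + 22.08) + (5) = s^2 + 9.4*s + 27.08.
T(s) = (10*s + 48)/(s^2 + 9.4*s + 27.08)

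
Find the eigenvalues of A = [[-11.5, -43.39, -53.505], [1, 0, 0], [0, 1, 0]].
Eigenvalues solve det(λI - A) = 0.
Characteristic polynomial: λ^3 + 11.5*λ^2 + 43.39*λ + 53.505 = 0.
Factor: (λ + 2.9)(λ + 4.1)(λ + 4.5) = 0.
Roots: -2.9, -4.1, -4.5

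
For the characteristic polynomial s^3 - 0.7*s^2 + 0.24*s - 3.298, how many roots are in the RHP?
s^3 - 0.7*s^2 + 0.24*s - 3.298 = (s - 1.7)(s^2 + s + 1.94). Poles: -0.5 + 1.3j, -0.5 - 1.3j, 1.7. RHP poles (Re>0): 1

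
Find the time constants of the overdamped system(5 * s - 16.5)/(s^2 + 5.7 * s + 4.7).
Overdamped: real poles at -4.7, -1. τ = -1/pole → τ₁ = 0.2128, τ₂ = 1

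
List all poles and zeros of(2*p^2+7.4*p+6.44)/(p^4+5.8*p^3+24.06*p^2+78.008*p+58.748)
Set denominator = 0: p^4 + 5.8*p^3 + 24.06*p^2 + 78.008*p + 58.748 = (p + 3.8)(p + 1)(p^2 + p + 15.46) = 0 → Poles: -0.5 + 3.9j, -0.5 - 3.9j, -1, -3.8
Set numerator = 0: 2*p^2 + 7.4*p + 6.44 = 2*(p + 2.3)(p + 1.4) = 0 → Zeros: -1.4, -2.3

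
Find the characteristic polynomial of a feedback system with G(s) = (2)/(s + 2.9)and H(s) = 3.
Characteristic poly = G_den * H_den + G_num * H_num = (s + 2.9) + (6) = s + 8.9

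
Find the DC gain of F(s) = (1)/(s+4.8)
DC gain = F(0) = num(0)/den(0) = 1/4.8 = 0.2083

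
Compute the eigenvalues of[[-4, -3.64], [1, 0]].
Eigenvalues solve det(λI - A) = 0.
Characteristic polynomial: λ^2 + 4*λ + 3.64 = 0.
Factor: (λ + 2.6)(λ + 1.4) = 0.
Roots: -1.4, -2.6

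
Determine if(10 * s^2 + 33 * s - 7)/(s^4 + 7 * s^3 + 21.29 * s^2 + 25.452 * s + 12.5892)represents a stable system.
Denominator: s^4 + 7*s^3 + 21.29*s^2 + 25.452*s + 12.5892 = (s^2 + 1.8*s + 1.17)(s^2 + 5.2*s + 10.76). Poles: -0.9 + 0.6j, -0.9 - 0.6j, -2.6 + 2j, -2.6 - 2j. All Re(p)<0: Yes (stable)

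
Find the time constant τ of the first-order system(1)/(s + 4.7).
First-order system: τ = -1/pole. Pole = -4.7. τ = -1/(-4.7) = 0.2128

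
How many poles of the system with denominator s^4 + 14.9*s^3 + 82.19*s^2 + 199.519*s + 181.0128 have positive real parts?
s^4 + 14.9*s^3 + 82.19*s^2 + 199.519*s + 181.0128 = (s + 4.3)(s + 4.8)(s^2 + 5.8*s + 8.77). Poles: -2.9 + 0.6j, -2.9 - 0.6j, -4.3, -4.8. RHP poles (Re>0): 0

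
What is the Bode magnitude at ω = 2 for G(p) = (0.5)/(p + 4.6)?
Substitute p = j*2: G(j2) = 0.0914149 - 0.0397456j.
|G(j2)| = sqrt(Re² + Im²) = 0.09968.
20*log₁₀(0.09968) = -20.03 dB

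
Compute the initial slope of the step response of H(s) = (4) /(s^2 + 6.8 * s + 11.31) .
IVT: y'(0⁺) = lim_{s→∞} s²·Y(s) = lim_{s→∞} s·H(s).
deg(num) = 0, deg(den) = 2, relative degree = 2 ≥ 2, so s·H(s) → 0. Initial slope = 0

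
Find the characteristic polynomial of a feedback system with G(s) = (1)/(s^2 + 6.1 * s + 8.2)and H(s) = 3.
Characteristic poly = G_den * H_den + G_num * H_num = (s^2 + 6.1*s + 8.2) + (3) = s^2 + 6.1*s + 11.2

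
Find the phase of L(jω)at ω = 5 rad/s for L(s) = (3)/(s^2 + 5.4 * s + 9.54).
Substitute s = j*5: L(j5) = -0.0479126 - 0.0836767j.
∠L(j5) = atan2(Im, Re) = atan2(-0.0836767, -0.0479126) = -119.80°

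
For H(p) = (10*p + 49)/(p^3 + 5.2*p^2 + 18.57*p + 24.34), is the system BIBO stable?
Denominator: p^3 + 5.2*p^2 + 18.57*p + 24.34 = (p + 2)(p^2 + 3.2*p + 12.17). Poles: -1.6 + 3.1j, -1.6 - 3.1j, -2. All Re(p)<0: Yes (stable)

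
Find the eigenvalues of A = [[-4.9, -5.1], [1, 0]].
Eigenvalues solve det(λI - A) = 0.
Characteristic polynomial: λ^2 + 4.9*λ + 5.1 = 0.
Factor: (λ + 1.5)(λ + 3.4) = 0.
Roots: -1.5, -3.4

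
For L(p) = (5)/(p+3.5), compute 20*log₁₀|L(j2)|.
Substitute p = j*2: L(j2) = 1.07692 - 0.615385j.
|L(j2)| = sqrt(Re² + Im²) = 1.24.
20*log₁₀(1.24) = 1.87 dB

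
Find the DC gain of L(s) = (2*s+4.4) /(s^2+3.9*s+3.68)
DC gain = L(0) = num(0)/den(0) = 4.4/3.68 = 1.196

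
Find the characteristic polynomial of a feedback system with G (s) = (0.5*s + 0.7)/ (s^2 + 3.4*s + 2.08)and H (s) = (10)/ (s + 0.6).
Characteristic poly = G_den * H_den + G_num * H_num = (s^3 + 4*s^2 + 4.12*s + 1.248) + (5*s + 7) = s^3 + 4*s^2 + 9.12*s + 8.248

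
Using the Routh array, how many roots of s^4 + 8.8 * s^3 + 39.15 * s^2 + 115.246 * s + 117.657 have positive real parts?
Routh array:
s^4: [1, 39.15, 117.657]; s^3: [8.8, 115.246]; s^2: [26.0539, 117.657]; s^1: [75.506]; s^0: [117.657]
First column: [1, 8.8, 26.0539, 75.506, 117.657]. Sign changes = RHP roots = 0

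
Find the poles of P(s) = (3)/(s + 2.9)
Set denominator = 0: s + 2.9 = 0 → Poles: -2.9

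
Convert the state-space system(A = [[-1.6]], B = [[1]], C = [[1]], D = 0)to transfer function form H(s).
H(s) = C(sI - A)⁻¹B + D.
Characteristic polynomial det(sI - A) = s + 1.6.
Numerator from C·adj(sI-A)·B + D·det(sI-A) = 1.
H(s) = (1)/(s + 1.6)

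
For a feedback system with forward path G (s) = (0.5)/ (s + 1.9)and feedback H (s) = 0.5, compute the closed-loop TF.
Closed-loop T = G/(1+GH).
Numerator: G_num * H_den = 0.5.
Denominator: G_den * H_den + G_num * H_num = (s + 1.9) + (0.25) = s + 2.15.
T(s) = (0.5)/(s + 2.15)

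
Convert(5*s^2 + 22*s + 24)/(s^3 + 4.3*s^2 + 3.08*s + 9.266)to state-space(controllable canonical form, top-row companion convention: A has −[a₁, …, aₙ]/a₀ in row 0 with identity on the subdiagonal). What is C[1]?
Reachable canonical form: C = numerator coefficients (right-aligned, zero-padded to length n).
num = 5*s^2 + 22*s + 24, C = [[5, 22, 24]].
C[1] = 22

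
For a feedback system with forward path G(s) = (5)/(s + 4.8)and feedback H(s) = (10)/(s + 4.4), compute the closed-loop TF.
Closed-loop T = G/(1+GH).
Numerator: G_num * H_den = 5*s + 22.
Denominator: G_den * H_den + G_num * H_num = (s^2 + 9.2*s + 21.12) + (50) = s^2 + 9.2*s + 71.12.
T(s) = (5*s + 22)/(s^2 + 9.2*s + 71.12)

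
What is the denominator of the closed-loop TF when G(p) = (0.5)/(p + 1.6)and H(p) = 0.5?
Characteristic poly = G_den * H_den + G_num * H_num = (p + 1.6) + (0.25) = p + 1.85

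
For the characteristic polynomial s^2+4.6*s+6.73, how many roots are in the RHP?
Poles: -2.3 + 1.2j, -2.3 - 1.2j. RHP poles (Re>0): 0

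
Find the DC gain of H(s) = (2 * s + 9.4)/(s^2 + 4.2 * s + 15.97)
DC gain = H(0) = num(0)/den(0) = 9.4/15.97 = 0.5886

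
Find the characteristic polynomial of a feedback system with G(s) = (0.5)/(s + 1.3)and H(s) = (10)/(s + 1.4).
Characteristic poly = G_den * H_den + G_num * H_num = (s^2 + 2.7*s + 1.82) + (5) = s^2 + 2.7*s + 6.82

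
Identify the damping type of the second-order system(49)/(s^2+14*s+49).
Standard form: ωn²/(s²+2ζωn·s+ωn²) gives ωn=7, ζ=1.
Critically damped (ζ = 1)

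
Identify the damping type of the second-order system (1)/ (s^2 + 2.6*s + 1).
Standard form: ωn²/(s²+2ζωn·s+ωn²) gives ωn=1, ζ=1.3.
Overdamped (ζ = 1.3 > 1)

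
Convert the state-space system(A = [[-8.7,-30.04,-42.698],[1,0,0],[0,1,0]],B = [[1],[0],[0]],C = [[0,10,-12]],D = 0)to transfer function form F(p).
F(p) = C(pI - A)⁻¹B + D.
Characteristic polynomial det(pI - A) = p^3 + 8.7*p^2 + 30.04*p + 42.698.
Numerator from C·adj(pI-A)·B + D·det(pI-A) = 10*p - 12.
F(p) = (10*p - 12)/(p^3 + 8.7*p^2 + 30.04*p + 42.698)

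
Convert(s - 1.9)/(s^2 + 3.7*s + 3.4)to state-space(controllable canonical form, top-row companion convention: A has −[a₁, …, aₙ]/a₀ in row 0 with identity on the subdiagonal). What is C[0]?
Reachable canonical form: C = numerator coefficients (right-aligned, zero-padded to length n).
num = s - 1.9, C = [[1, -1.9]].
C[0] = 1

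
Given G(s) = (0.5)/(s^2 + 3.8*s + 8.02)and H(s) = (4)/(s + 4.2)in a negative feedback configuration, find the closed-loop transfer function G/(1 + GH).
Closed-loop T = G/(1+GH).
Numerator: G_num * H_den = 0.5*s + 2.1.
Denominator: G_den * H_den + G_num * H_num = (s^3 + 8*s^2 + 23.98*s + 33.684) + (2) = s^3 + 8*s^2 + 23.98*s + 35.684.
T(s) = (0.5*s + 2.1)/(s^3 + 8*s^2 + 23.98*s + 35.684)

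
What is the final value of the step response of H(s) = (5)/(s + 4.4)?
FVT: lim_{t→∞} y(t) = lim_{s→0} s*Y(s) where Y(s) = H(s)/s.
= lim_{s→0} H(s) = H(0) = num(0)/den(0) = 5/4.4 = 1.136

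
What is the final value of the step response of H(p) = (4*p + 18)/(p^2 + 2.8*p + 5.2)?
FVT: lim_{t→∞} y(t) = lim_{p→0} p*Y(p) where Y(p) = H(p)/p.
= lim_{p→0} H(p) = H(0) = num(0)/den(0) = 18/5.2 = 3.462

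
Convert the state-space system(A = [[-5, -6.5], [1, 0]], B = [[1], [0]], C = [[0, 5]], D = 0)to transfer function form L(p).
L(p) = C(pI - A)⁻¹B + D.
Characteristic polynomial det(pI - A) = p^2 + 5*p + 6.5.
Numerator from C·adj(pI-A)·B + D·det(pI-A) = 5.
L(p) = (5)/(p^2 + 5*p + 6.5)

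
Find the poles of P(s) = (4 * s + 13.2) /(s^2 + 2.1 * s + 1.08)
Set denominator = 0: s^2 + 2.1*s + 1.08 = (s + 0.9)(s + 1.2) = 0 → Poles: -0.9, -1.2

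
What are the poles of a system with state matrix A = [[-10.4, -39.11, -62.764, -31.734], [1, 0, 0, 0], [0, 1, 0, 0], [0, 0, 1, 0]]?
Eigenvalues solve det(λI - A) = 0.
Characteristic polynomial: λ^4 + 10.4*λ^3 + 39.11*λ^2 + 62.764*λ + 31.734 = 0.
Factor: (λ + 0.9)(λ + 4.3)(λ^2 + 5.2*λ + 8.2) = 0.
Roots: -0.9, -2.6 + 1.2j, -2.6 - 1.2j, -4.3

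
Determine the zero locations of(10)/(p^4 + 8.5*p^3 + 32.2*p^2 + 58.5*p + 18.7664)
Numerator is a nonzero constant (10) → Zeros: none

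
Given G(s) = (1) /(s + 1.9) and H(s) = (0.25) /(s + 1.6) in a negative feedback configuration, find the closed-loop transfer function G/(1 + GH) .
Closed-loop T = G/(1+GH).
Numerator: G_num * H_den = s + 1.6.
Denominator: G_den * H_den + G_num * H_num = (s^2 + 3.5*s + 3.04) + (0.25) = s^2 + 3.5*s + 3.29.
T(s) = (s + 1.6)/(s^2 + 3.5*s + 3.29)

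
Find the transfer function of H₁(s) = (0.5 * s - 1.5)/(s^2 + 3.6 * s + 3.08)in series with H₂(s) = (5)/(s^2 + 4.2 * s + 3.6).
Series: H = H₁ · H₂ = (n₁·n₂)/(d₁·d₂).
Num: n₁·n₂ = 2.5*s - 7.5. Den: d₁·d₂ = s^4 + 7.8*s^3 + 21.8*s^2 + 25.896*s + 11.088.
H(s) = (2.5*s - 7.5)/(s^4 + 7.8*s^3 + 21.8*s^2 + 25.896*s + 11.088)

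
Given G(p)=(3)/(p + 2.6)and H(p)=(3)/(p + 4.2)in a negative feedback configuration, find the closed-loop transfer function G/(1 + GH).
Closed-loop T = G/(1+GH).
Numerator: G_num * H_den = 3*p + 12.6.
Denominator: G_den * H_den + G_num * H_num = (p^2 + 6.8*p + 10.92) + (9) = p^2 + 6.8*p + 19.92.
T(p) = (3*p + 12.6)/(p^2 + 6.8*p + 19.92)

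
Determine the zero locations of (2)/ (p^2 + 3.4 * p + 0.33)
Numerator is a nonzero constant (2) → Zeros: none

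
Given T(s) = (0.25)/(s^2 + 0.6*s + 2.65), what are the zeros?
Numerator is a nonzero constant (0.25) → Zeros: none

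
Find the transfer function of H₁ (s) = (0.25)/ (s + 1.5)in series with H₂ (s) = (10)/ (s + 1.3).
Series: H = H₁ · H₂ = (n₁·n₂)/(d₁·d₂).
Num: n₁·n₂ = 2.5. Den: d₁·d₂ = s^2 + 2.8*s + 1.95.
H(s) = (2.5)/(s^2 + 2.8*s + 1.95)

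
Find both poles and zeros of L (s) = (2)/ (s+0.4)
Set denominator = 0: s + 0.4 = 0 → Poles: -0.4
Numerator is a nonzero constant (2) → Zeros: none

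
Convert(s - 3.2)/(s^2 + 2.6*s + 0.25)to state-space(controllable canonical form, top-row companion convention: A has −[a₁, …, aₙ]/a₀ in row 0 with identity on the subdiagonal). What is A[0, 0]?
Reachable canonical form for den = s^2 + 2.6*s + 0.25: top row of A = -[a₁,a₂,...,aₙ]/a₀, ones on the subdiagonal, zeros elsewhere.
A = [[-2.6, -0.25], [1, 0]].
A[0,0] = -2.6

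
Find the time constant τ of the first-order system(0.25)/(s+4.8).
First-order system: τ = -1/pole. Pole = -4.8. τ = -1/(-4.8) = 0.2083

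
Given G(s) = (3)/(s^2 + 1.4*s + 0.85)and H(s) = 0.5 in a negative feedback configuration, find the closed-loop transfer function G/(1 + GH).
Closed-loop T = G/(1+GH).
Numerator: G_num * H_den = 3.
Denominator: G_den * H_den + G_num * H_num = (s^2 + 1.4*s + 0.85) + (1.5) = s^2 + 1.4*s + 2.35.
T(s) = (3)/(s^2 + 1.4*s + 2.35)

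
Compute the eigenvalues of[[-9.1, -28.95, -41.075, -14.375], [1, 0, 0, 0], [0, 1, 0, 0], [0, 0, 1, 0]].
Eigenvalues solve det(λI - A) = 0.
Characteristic polynomial: λ^4 + 9.1*λ^3 + 28.95*λ^2 + 41.075*λ + 14.375 = 0.
Factor: (λ + 4.6)(λ + 0.5)(λ^2 + 4*λ + 6.25) = 0.
Roots: -0.5, -2 + 1.5j, -2 - 1.5j, -4.6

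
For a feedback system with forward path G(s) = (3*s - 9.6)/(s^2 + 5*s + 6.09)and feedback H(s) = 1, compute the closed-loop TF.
Closed-loop T = G/(1+GH).
Numerator: G_num * H_den = 3*s - 9.6.
Denominator: G_den * H_den + G_num * H_num = (s^2 + 5*s + 6.09) + (3*s - 9.6) = s^2 + 8*s - 3.51.
T(s) = (3*s - 9.6)/(s^2 + 8*s - 3.51)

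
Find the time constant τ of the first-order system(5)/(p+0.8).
First-order system: τ = -1/pole. Pole = -0.8. τ = -1/(-0.8) = 1.25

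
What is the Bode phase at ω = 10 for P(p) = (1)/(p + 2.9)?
Substitute p = j*10: P(j10) = 0.0267503 - 0.0922424j.
∠P(j10) = atan2(Im, Re) = atan2(-0.0922424, 0.0267503) = -73.83°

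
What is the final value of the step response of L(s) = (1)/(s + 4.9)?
FVT: lim_{t→∞} y(t) = lim_{s→0} s*Y(s) where Y(s) = L(s)/s.
= lim_{s→0} L(s) = L(0) = num(0)/den(0) = 1/4.9 = 0.2041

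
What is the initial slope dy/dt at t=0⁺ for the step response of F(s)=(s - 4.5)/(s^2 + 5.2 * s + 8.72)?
IVT: y'(0⁺) = lim_{s→∞} s²·Y(s) = lim_{s→∞} s·F(s).
deg(num) = 1, deg(den) = 2, relative degree = 1, so s·F(s) → (leading num)/(leading den) = 1/1 = 1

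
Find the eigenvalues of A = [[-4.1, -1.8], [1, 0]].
Eigenvalues solve det(λI - A) = 0.
Characteristic polynomial: λ^2 + 4.1*λ + 1.8 = 0.
Factor: (λ + 0.5)(λ + 3.6) = 0.
Roots: -0.5, -3.6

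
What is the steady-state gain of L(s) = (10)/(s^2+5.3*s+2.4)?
DC gain = L(0) = num(0)/den(0) = 10/2.4 = 4.167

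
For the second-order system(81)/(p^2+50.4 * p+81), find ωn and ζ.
Standard form: ωn²/(p²+2ζωn·p+ωn²).
const=81=ωn² → ωn=9, p coeff=50.4=2ζωn → ζ=2.8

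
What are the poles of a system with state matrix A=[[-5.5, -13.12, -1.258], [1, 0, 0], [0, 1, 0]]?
Eigenvalues solve det(λI - A) = 0.
Characteristic polynomial: λ^3 + 5.5*λ^2 + 13.12*λ + 1.258 = 0.
Factor: (λ + 0.1)(λ^2 + 5.4*λ + 12.58) = 0.
Roots: -0.1, -2.7 + 2.3j, -2.7 - 2.3j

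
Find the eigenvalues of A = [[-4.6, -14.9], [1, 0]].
Eigenvalues solve det(λI - A) = 0.
Characteristic polynomial: λ^2 + 4.6*λ + 14.9 = 0.
Roots: -2.3 + 3.1j, -2.3 - 3.1j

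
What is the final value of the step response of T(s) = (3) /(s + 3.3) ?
FVT: lim_{t→∞} y(t) = lim_{s→0} s*Y(s) where Y(s) = T(s)/s.
= lim_{s→0} T(s) = T(0) = num(0)/den(0) = 3/3.3 = 0.9091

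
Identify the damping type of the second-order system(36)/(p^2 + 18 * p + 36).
Standard form: ωn²/(p²+2ζωn·p+ωn²) gives ωn=6, ζ=1.5.
Overdamped (ζ = 1.5 > 1)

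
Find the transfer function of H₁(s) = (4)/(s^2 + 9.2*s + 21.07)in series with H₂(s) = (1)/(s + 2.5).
Series: H = H₁ · H₂ = (n₁·n₂)/(d₁·d₂).
Num: n₁·n₂ = 4. Den: d₁·d₂ = s^3 + 11.7*s^2 + 44.07*s + 52.675.
H(s) = (4)/(s^3 + 11.7*s^2 + 44.07*s + 52.675)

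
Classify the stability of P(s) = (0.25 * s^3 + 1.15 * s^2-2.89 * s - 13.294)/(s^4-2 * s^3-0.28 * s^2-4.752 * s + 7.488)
Denominator: s^4 - 2*s^3 - 0.28*s^2 - 4.752*s + 7.488 = (s - 1.2)(s - 2.4)(s^2 + 1.6*s + 2.6). Poles: -0.8 + 1.4j, -0.8 - 1.4j, 1.2, 2.4. Unstable (2 pole(s) in RHP)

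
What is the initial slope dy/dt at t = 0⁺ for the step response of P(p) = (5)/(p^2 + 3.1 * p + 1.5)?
IVT: y'(0⁺) = lim_{p→∞} p²·Y(p) = lim_{p→∞} p·P(p).
deg(num) = 0, deg(den) = 2, relative degree = 2 ≥ 2, so p·P(p) → 0. Initial slope = 0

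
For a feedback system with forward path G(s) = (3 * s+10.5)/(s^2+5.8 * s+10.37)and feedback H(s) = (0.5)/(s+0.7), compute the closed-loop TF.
Closed-loop T = G/(1+GH).
Numerator: G_num * H_den = 3*s^2 + 12.6*s + 7.35.
Denominator: G_den * H_den + G_num * H_num = (s^3 + 6.5*s^2 + 14.43*s + 7.259) + (1.5*s + 5.25) = s^3 + 6.5*s^2 + 15.93*s + 12.509.
T(s) = (3*s^2 + 12.6*s + 7.35)/(s^3 + 6.5*s^2 + 15.93*s + 12.509)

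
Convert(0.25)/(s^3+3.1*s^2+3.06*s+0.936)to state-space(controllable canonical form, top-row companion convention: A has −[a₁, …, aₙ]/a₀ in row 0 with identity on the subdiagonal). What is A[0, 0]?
Reachable canonical form for den = s^3 + 3.1*s^2 + 3.06*s + 0.936: top row of A = -[a₁,a₂,...,aₙ]/a₀, ones on the subdiagonal, zeros elsewhere.
A = [[-3.1, -3.06, -0.936], [1, 0, 0], [0, 1, 0]].
A[0,0] = -3.1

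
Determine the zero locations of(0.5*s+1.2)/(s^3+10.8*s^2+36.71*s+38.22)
Set numerator = 0: 0.5*s + 1.2 = 0 → Zeros: -2.4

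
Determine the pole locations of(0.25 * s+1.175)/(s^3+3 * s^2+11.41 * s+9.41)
Set denominator = 0: s^3 + 3*s^2 + 11.41*s + 9.41 = (s + 1)(s^2 + 2*s + 9.41) = 0 → Poles: -1, -1 + 2.9j, -1 - 2.9j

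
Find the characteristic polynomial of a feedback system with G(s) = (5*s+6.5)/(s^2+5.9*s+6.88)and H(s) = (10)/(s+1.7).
Characteristic poly = G_den * H_den + G_num * H_num = (s^3 + 7.6*s^2 + 16.91*s + 11.696) + (50*s + 65) = s^3 + 7.6*s^2 + 66.91*s + 76.696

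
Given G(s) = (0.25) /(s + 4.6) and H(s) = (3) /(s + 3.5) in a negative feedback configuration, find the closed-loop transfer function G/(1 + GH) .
Closed-loop T = G/(1+GH).
Numerator: G_num * H_den = 0.25*s + 0.875.
Denominator: G_den * H_den + G_num * H_num = (s^2 + 8.1*s + 16.1) + (0.75) = s^2 + 8.1*s + 16.85.
T(s) = (0.25*s + 0.875)/(s^2 + 8.1*s + 16.85)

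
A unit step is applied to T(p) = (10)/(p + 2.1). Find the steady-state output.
FVT: lim_{t→∞} y(t) = lim_{p→0} p*Y(p) where Y(p) = T(p)/p.
= lim_{p→0} T(p) = T(0) = num(0)/den(0) = 10/2.1 = 4.762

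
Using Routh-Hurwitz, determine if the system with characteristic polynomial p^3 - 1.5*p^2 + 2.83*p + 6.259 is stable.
Routh array:
p^3: [1, 2.83]; p^2: [-1.5, 6.259]; p^1: [7.00267]; p^0: [6.259]
First column: [1, -1.5, 7.00267, 6.259]. Sign changes = 2.
No, unstable (2 RHP root(s))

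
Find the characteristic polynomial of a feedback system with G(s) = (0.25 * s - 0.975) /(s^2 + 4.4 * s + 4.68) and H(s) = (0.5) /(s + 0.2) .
Characteristic poly = G_den * H_den + G_num * H_num = (s^3 + 4.6*s^2 + 5.56*s + 0.936) + (0.125*s - 0.4875) = s^3 + 4.6*s^2 + 5.685*s + 0.4485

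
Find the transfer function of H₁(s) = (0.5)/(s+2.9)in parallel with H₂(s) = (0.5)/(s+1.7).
Parallel: H = H₁ + H₂ = (n₁·d₂ + n₂·d₁)/(d₁·d₂).
n₁·d₂ = 0.5*s + 0.85. n₂·d₁ = 0.5*s + 1.45. Sum = s + 2.3. d₁·d₂ = s^2 + 4.6*s + 4.93.
H(s) = (s + 2.3)/(s^2 + 4.6*s + 4.93)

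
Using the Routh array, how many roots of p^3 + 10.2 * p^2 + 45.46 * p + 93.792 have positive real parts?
Routh array:
p^3: [1, 45.46]; p^2: [10.2, 93.792]; p^1: [36.2647]; p^0: [93.792]
First column: [1, 10.2, 36.2647, 93.792]. Sign changes = RHP roots = 0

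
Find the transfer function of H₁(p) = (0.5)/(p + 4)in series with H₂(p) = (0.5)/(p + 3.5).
Series: H = H₁ · H₂ = (n₁·n₂)/(d₁·d₂).
Num: n₁·n₂ = 0.25. Den: d₁·d₂ = p^2 + 7.5*p + 14.
H(p) = (0.25)/(p^2 + 7.5*p + 14)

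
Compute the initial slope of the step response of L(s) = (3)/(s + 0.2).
IVT: y'(0⁺) = lim_{s→∞} s²·Y(s) = lim_{s→∞} s·L(s).
deg(num) = 0, deg(den) = 1, relative degree = 1, so s·L(s) → (leading num)/(leading den) = 3/1 = 3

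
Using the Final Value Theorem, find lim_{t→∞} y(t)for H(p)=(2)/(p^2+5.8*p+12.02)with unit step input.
FVT: lim_{t→∞} y(t) = lim_{p→0} p*Y(p) where Y(p) = H(p)/p.
= lim_{p→0} H(p) = H(0) = num(0)/den(0) = 2/12.02 = 0.1664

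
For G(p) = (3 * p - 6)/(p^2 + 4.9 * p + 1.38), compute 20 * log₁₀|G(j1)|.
Substitute p = j*1: G(j1) = 0.514192 + 1.26437j.
|G(j1)| = sqrt(Re² + Im²) = 1.365.
20*log₁₀(1.365) = 2.70 dB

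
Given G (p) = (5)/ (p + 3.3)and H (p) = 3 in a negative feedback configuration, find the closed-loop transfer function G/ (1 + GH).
Closed-loop T = G/(1+GH).
Numerator: G_num * H_den = 5.
Denominator: G_den * H_den + G_num * H_num = (p + 3.3) + (15) = p + 18.3.
T(p) = (5)/(p + 18.3)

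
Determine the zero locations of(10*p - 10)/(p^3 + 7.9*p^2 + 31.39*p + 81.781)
Set numerator = 0: 10*p - 10 = 0 → Zeros: 1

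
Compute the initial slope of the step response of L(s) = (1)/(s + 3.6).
IVT: y'(0⁺) = lim_{s→∞} s²·Y(s) = lim_{s→∞} s·L(s).
deg(num) = 0, deg(den) = 1, relative degree = 1, so s·L(s) → (leading num)/(leading den) = 1/1 = 1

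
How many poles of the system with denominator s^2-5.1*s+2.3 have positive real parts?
s^2 - 5.1*s + 2.3 = (s - 4.6)(s - 0.5). Poles: 0.5, 4.6. RHP poles (Re>0): 2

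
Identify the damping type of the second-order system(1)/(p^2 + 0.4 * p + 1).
Standard form: ωn²/(p²+2ζωn·p+ωn²) gives ωn=1, ζ=0.2.
Underdamped (ζ = 0.2 < 1)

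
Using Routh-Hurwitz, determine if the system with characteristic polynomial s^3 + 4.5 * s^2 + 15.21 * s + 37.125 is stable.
Routh array:
s^3: [1, 15.21]; s^2: [4.5, 37.125]; s^1: [6.96]; s^0: [37.125]
First column: [1, 4.5, 6.96, 37.125]. Sign changes = 0.
Yes, stable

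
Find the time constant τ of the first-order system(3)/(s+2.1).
First-order system: τ = -1/pole. Pole = -2.1. τ = -1/(-2.1) = 0.4762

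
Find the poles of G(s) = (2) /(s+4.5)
Set denominator = 0: s + 4.5 = 0 → Poles: -4.5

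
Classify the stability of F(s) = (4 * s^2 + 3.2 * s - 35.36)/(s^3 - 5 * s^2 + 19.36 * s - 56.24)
Denominator: s^3 - 5*s^2 + 19.36*s - 56.24 = (s - 3.8)(s^2 - 1.2*s + 14.8). Poles: 0.6 + 3.8j, 0.6 - 3.8j, 3.8. Unstable (3 pole(s) in RHP)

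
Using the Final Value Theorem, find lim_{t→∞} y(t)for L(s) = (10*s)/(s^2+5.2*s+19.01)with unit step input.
FVT: lim_{t→∞} y(t) = lim_{s→0} s*Y(s) where Y(s) = L(s)/s.
= lim_{s→0} L(s) = L(0) = num(0)/den(0) = 0/19.01 = 0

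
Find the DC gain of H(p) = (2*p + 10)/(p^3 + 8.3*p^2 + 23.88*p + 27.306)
DC gain = H(0) = num(0)/den(0) = 10/27.306 = 0.3662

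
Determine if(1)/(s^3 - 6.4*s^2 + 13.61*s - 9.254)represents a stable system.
Denominator: s^3 - 6.4*s^2 + 13.61*s - 9.254 = (s - 1.4)(s^2 - 5*s + 6.61). Poles: 1.4, 2.5 + 0.6j, 2.5 - 0.6j. All Re(p)<0: No (unstable)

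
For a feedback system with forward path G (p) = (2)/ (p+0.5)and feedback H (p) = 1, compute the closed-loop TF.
Closed-loop T = G/(1+GH).
Numerator: G_num * H_den = 2.
Denominator: G_den * H_den + G_num * H_num = (p + 0.5) + (2) = p + 2.5.
T(p) = (2)/(p + 2.5)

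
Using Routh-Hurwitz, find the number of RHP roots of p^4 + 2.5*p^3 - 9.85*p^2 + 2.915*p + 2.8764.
Routh array:
p^4: [1, -9.85, 2.8764]; p^3: [2.5, 2.915]; p^2: [-11.016, 2.8764]; p^1: [3.56778]; p^0: [2.8764]
First column: [1, 2.5, -11.016, 3.56778, 2.8764]. Sign changes = RHP roots = 2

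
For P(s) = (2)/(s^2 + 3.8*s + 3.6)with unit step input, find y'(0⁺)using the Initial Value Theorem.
IVT: y'(0⁺) = lim_{s→∞} s²·Y(s) = lim_{s→∞} s·P(s).
deg(num) = 0, deg(den) = 2, relative degree = 2 ≥ 2, so s·P(s) → 0. Initial slope = 0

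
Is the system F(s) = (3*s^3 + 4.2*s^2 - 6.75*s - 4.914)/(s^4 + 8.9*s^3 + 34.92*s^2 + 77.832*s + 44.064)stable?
Denominator: s^4 + 8.9*s^3 + 34.92*s^2 + 77.832*s + 44.064 = (s + 0.8)(s + 4.5)(s^2 + 3.6*s + 12.24). Poles: -0.8, -1.8 + 3j, -1.8 - 3j, -4.5. All Re(p)<0: Yes (stable)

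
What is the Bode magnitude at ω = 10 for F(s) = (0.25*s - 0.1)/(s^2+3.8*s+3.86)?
Substitute s = j*10: F(j10) = 0.00978899 - 0.0221346j.
|F(j10)| = sqrt(Re² + Im²) = 0.0242.
20*log₁₀(0.0242) = -32.32 dB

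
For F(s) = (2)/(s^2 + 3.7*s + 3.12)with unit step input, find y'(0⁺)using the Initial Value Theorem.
IVT: y'(0⁺) = lim_{s→∞} s²·Y(s) = lim_{s→∞} s·F(s).
deg(num) = 0, deg(den) = 2, relative degree = 2 ≥ 2, so s·F(s) → 0. Initial slope = 0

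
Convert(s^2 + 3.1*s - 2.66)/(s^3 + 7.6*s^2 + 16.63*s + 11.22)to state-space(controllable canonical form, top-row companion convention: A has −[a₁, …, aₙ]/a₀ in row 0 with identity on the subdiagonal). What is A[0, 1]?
Reachable canonical form for den = s^3 + 7.6*s^2 + 16.63*s + 11.22: top row of A = -[a₁,a₂,...,aₙ]/a₀, ones on the subdiagonal, zeros elsewhere.
A = [[-7.6, -16.63, -11.22], [1, 0, 0], [0, 1, 0]].
A[0,1] = -16.63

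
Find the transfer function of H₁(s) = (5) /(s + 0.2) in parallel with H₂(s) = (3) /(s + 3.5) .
Parallel: H = H₁ + H₂ = (n₁·d₂ + n₂·d₁)/(d₁·d₂).
n₁·d₂ = 5*s + 17.5. n₂·d₁ = 3*s + 0.6. Sum = 8*s + 18.1. d₁·d₂ = s^2 + 3.7*s + 0.7.
H(s) = (8*s + 18.1)/(s^2 + 3.7*s + 0.7)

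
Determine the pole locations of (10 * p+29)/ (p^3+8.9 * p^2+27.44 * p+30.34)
Set denominator = 0: p^3 + 8.9*p^2 + 27.44*p + 30.34 = (p + 3.7)(p^2 + 5.2*p + 8.2) = 0 → Poles: -2.6 + 1.2j, -2.6 - 1.2j, -3.7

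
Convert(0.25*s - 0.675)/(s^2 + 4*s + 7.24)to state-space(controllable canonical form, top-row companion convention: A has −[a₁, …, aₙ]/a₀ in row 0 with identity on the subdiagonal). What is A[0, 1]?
Reachable canonical form for den = s^2 + 4*s + 7.24: top row of A = -[a₁,a₂,...,aₙ]/a₀, ones on the subdiagonal, zeros elsewhere.
A = [[-4, -7.24], [1, 0]].
A[0,1] = -7.24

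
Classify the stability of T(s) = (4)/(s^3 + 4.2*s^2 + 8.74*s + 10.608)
Denominator: s^3 + 4.2*s^2 + 8.74*s + 10.608 = (s + 2.4)(s^2 + 1.8*s + 4.42). Poles: -0.9 + 1.9j, -0.9 - 1.9j, -2.4. Stable (all poles in LHP)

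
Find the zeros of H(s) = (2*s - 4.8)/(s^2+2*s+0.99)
Set numerator = 0: 2*s - 4.8 = 0 → Zeros: 2.4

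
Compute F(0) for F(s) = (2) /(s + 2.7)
DC gain = F(0) = num(0)/den(0) = 2/2.7 = 0.7407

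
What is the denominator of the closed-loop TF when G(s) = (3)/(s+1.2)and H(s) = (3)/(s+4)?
Characteristic poly = G_den * H_den + G_num * H_num = (s^2 + 5.2*s + 4.8) + (9) = s^2 + 5.2*s + 13.8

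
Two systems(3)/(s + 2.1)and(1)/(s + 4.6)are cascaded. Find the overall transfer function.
Series: H = H₁ · H₂ = (n₁·n₂)/(d₁·d₂).
Num: n₁·n₂ = 3. Den: d₁·d₂ = s^2 + 6.7*s + 9.66.
H(s) = (3)/(s^2 + 6.7*s + 9.66)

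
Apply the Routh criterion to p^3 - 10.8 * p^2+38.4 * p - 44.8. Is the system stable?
Routh array:
p^3: [1, 38.4]; p^2: [-10.8, -44.8]; p^1: [34.2519]; p^0: [-44.8]
First column: [1, -10.8, 34.2519, -44.8]. Sign changes = 3.
No, unstable (3 RHP root(s))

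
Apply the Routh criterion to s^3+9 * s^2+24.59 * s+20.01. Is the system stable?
Routh array:
s^3: [1, 24.59]; s^2: [9, 20.01]; s^1: [22.3667]; s^0: [20.01]
First column: [1, 9, 22.3667, 20.01]. Sign changes = 0.
Yes, stable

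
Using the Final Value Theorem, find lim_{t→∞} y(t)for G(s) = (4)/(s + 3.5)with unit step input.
FVT: lim_{t→∞} y(t) = lim_{s→0} s*Y(s) where Y(s) = G(s)/s.
= lim_{s→0} G(s) = G(0) = num(0)/den(0) = 4/3.5 = 1.143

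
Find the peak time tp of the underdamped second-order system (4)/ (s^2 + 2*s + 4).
Standard form: ωn²/(s²+2ζωn·s+ωn²) → ωn = 2, ζ = 0.5.
ωd = ωn·√(1-ζ²) = 2·√(1-0.5²) = 1.732.
tp = π/ωd = π/1.732 = 1.814 s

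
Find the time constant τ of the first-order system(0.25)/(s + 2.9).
First-order system: τ = -1/pole. Pole = -2.9. τ = -1/(-2.9) = 0.3448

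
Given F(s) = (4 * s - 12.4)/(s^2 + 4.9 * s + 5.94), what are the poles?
Set denominator = 0: s^2 + 4.9*s + 5.94 = (s + 2.7)(s + 2.2) = 0 → Poles: -2.2, -2.7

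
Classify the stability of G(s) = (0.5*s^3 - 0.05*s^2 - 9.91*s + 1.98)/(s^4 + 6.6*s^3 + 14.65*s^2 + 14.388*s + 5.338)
Denominator: s^4 + 6.6*s^3 + 14.65*s^2 + 14.388*s + 5.338 = (s + 3.4)(s + 1)(s^2 + 2.2*s + 1.57). Poles: -1, -1.1 + 0.6j, -1.1 - 0.6j, -3.4. Stable (all poles in LHP)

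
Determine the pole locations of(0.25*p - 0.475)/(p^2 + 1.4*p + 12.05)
Set denominator = 0: p^2 + 1.4*p + 12.05 = 0 → Poles: -0.7 + 3.4j, -0.7 - 3.4j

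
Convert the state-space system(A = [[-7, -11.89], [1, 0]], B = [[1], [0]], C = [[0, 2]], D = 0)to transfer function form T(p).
T(p) = C(pI - A)⁻¹B + D.
Characteristic polynomial det(pI - A) = p^2 + 7*p + 11.89.
Numerator from C·adj(pI-A)·B + D·det(pI-A) = 2.
T(p) = (2)/(p^2 + 7*p + 11.89)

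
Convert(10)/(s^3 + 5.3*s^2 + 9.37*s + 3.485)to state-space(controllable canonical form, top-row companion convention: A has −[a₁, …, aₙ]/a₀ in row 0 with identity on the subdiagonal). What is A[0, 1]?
Reachable canonical form for den = s^3 + 5.3*s^2 + 9.37*s + 3.485: top row of A = -[a₁,a₂,...,aₙ]/a₀, ones on the subdiagonal, zeros elsewhere.
A = [[-5.3, -9.37, -3.485], [1, 0, 0], [0, 1, 0]].
A[0,1] = -9.37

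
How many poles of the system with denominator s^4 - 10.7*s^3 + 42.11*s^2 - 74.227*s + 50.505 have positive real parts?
s^4 - 10.7*s^3 + 42.11*s^2 - 74.227*s + 50.505 = (s - 4.2)(s - 2.5)(s^2 - 4*s + 4.81). Poles: 2 + 0.9j, 2 - 0.9j, 2.5, 4.2. RHP poles (Re>0): 4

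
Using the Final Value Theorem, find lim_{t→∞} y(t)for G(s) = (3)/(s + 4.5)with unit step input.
FVT: lim_{t→∞} y(t) = lim_{s→0} s*Y(s) where Y(s) = G(s)/s.
= lim_{s→0} G(s) = G(0) = num(0)/den(0) = 3/4.5 = 0.6667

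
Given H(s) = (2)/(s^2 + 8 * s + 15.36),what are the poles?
Set denominator = 0: s^2 + 8*s + 15.36 = (s + 3.2)(s + 4.8) = 0 → Poles: -3.2, -4.8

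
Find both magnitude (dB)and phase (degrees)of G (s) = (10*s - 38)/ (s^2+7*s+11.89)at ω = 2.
Substitute s = j*2: G(j2) = -0.0767467 + 2.67103j.
|G| = 20*log₁₀(sqrt(Re²+Im²)) = 8.54 dB.
∠G = atan2(Im, Re) = 91.65°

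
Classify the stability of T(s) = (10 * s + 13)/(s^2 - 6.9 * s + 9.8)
Denominator: s^2 - 6.9*s + 9.8 = (s - 2)(s - 4.9). Poles: 2, 4.9. Unstable (2 pole(s) in RHP)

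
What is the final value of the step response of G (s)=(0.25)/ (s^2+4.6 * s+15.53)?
FVT: lim_{t→∞} y(t) = lim_{s→0} s*Y(s) where Y(s) = G(s)/s.
= lim_{s→0} G(s) = G(0) = num(0)/den(0) = 0.25/15.53 = 0.0161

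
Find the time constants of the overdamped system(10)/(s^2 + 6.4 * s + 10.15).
Overdamped: real poles at -3.5, -2.9. τ = -1/pole → τ₁ = 0.2857, τ₂ = 0.3448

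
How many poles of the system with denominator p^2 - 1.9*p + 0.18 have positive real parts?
p^2 - 1.9*p + 0.18 = (p - 1.8)(p - 0.1). Poles: 0.1, 1.8. RHP poles (Re>0): 2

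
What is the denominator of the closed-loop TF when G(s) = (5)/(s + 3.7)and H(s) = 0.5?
Characteristic poly = G_den * H_den + G_num * H_num = (s + 3.7) + (2.5) = s + 6.2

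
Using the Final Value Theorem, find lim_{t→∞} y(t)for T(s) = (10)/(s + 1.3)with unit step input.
FVT: lim_{t→∞} y(t) = lim_{s→0} s*Y(s) where Y(s) = T(s)/s.
= lim_{s→0} T(s) = T(0) = num(0)/den(0) = 10/1.3 = 7.692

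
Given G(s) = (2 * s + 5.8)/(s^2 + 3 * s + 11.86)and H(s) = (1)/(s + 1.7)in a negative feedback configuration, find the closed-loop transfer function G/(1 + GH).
Closed-loop T = G/(1+GH).
Numerator: G_num * H_den = 2*s^2 + 9.2*s + 9.86.
Denominator: G_den * H_den + G_num * H_num = (s^3 + 4.7*s^2 + 16.96*s + 20.162) + (2*s + 5.8) = s^3 + 4.7*s^2 + 18.96*s + 25.962.
T(s) = (2*s^2 + 9.2*s + 9.86)/(s^3 + 4.7*s^2 + 18.96*s + 25.962)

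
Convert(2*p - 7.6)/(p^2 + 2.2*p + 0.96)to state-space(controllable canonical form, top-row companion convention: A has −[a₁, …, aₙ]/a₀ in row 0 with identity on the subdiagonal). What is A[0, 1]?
Reachable canonical form for den = p^2 + 2.2*p + 0.96: top row of A = -[a₁,a₂,...,aₙ]/a₀, ones on the subdiagonal, zeros elsewhere.
A = [[-2.2, -0.96], [1, 0]].
A[0,1] = -0.96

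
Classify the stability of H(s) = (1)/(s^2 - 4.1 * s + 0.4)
Denominator: s^2 - 4.1*s + 0.4 = (s - 4)(s - 0.1). Poles: 0.1, 4. Unstable (2 pole(s) in RHP)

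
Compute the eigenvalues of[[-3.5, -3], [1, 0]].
Eigenvalues solve det(λI - A) = 0.
Characteristic polynomial: λ^2 + 3.5*λ + 3 = 0.
Factor: (λ + 1.5)(λ + 2) = 0.
Roots: -1.5, -2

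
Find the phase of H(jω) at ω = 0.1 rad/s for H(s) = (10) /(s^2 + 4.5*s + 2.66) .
Substitute s = j*0.1: H(j0.1) = 3.66782 - 0.622837j.
∠H(j0.1) = atan2(Im, Re) = atan2(-0.622837, 3.66782) = -9.64°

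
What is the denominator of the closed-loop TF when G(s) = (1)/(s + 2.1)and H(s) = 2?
Characteristic poly = G_den * H_den + G_num * H_num = (s + 2.1) + (2) = s + 4.1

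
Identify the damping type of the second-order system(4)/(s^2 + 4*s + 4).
Standard form: ωn²/(s²+2ζωn·s+ωn²) gives ωn=2, ζ=1.
Critically damped (ζ = 1)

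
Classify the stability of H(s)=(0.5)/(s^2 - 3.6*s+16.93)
Denominator: s^2 - 3.6*s + 16.93. Poles: 1.8 + 3.7j, 1.8 - 3.7j. Unstable (2 pole(s) in RHP)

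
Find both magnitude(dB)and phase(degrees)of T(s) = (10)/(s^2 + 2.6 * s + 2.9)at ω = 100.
Substitute s = j*100: T(j100) = -0.000999614 - 2.59975e-05j.
|T| = 20*log₁₀(sqrt(Re²+Im²)) = -60.00 dB.
∠T = atan2(Im, Re) = -178.51°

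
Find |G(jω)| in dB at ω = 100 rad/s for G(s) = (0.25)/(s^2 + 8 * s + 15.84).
Substitute s = j*100: G(j100) = -2.48799e-05 - 1.99355e-06j.
|G(j100)| = sqrt(Re² + Im²) = 2.496e-05.
20*log₁₀(2.496e-05) = -92.06 dB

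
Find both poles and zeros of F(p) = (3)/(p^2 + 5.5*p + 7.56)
Set denominator = 0: p^2 + 5.5*p + 7.56 = (p + 2.7)(p + 2.8) = 0 → Poles: -2.7, -2.8
Numerator is a nonzero constant (3) → Zeros: none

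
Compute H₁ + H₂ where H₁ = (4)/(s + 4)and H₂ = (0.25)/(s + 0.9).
Parallel: H = H₁ + H₂ = (n₁·d₂ + n₂·d₁)/(d₁·d₂).
n₁·d₂ = 4*s + 3.6. n₂·d₁ = 0.25*s + 1. Sum = 4.25*s + 4.6. d₁·d₂ = s^2 + 4.9*s + 3.6.
H(s) = (4.25*s + 4.6)/(s^2 + 4.9*s + 3.6)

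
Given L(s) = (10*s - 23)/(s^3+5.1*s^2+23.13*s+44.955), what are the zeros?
Set numerator = 0: 10*s - 23 = 0 → Zeros: 2.3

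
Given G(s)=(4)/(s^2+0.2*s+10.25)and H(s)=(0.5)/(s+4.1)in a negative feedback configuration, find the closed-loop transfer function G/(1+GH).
Closed-loop T = G/(1+GH).
Numerator: G_num * H_den = 4*s + 16.4.
Denominator: G_den * H_den + G_num * H_num = (s^3 + 4.3*s^2 + 11.07*s + 42.025) + (2) = s^3 + 4.3*s^2 + 11.07*s + 44.025.
T(s) = (4*s + 16.4)/(s^3 + 4.3*s^2 + 11.07*s + 44.025)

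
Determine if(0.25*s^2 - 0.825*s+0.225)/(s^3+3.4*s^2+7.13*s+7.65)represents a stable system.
Denominator: s^3 + 3.4*s^2 + 7.13*s + 7.65 = (s + 1.8)(s^2 + 1.6*s + 4.25). Poles: -0.8 + 1.9j, -0.8 - 1.9j, -1.8. All Re(p)<0: Yes (stable)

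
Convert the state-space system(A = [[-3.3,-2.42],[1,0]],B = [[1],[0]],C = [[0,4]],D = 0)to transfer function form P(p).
P(p) = C(pI - A)⁻¹B + D.
Characteristic polynomial det(pI - A) = p^2 + 3.3*p + 2.42.
Numerator from C·adj(pI-A)·B + D·det(pI-A) = 4.
P(p) = (4)/(p^2 + 3.3*p + 2.42)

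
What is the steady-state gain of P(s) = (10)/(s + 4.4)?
DC gain = P(0) = num(0)/den(0) = 10/4.4 = 2.273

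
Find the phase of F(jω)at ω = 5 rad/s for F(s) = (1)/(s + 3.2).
Substitute s = j*5: F(j5) = 0.0908059 - 0.141884j.
∠F(j5) = atan2(Im, Re) = atan2(-0.141884, 0.0908059) = -57.38°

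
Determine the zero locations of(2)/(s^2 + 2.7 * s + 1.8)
Numerator is a nonzero constant (2) → Zeros: none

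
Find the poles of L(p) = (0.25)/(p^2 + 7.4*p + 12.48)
Set denominator = 0: p^2 + 7.4*p + 12.48 = (p + 2.6)(p + 4.8) = 0 → Poles: -2.6, -4.8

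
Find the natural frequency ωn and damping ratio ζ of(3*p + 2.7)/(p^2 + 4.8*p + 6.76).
Underdamped: complex pole -2.4 + 1j. ωn = |pole| = 2.6, ζ = -Re(pole)/ωn = 0.9231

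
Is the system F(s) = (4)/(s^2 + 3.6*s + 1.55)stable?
Denominator: s^2 + 3.6*s + 1.55 = (s + 3.1)(s + 0.5). Poles: -0.5, -3.1. All Re(p)<0: Yes (stable)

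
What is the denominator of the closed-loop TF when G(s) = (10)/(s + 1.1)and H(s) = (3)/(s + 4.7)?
Characteristic poly = G_den * H_den + G_num * H_num = (s^2 + 5.8*s + 5.17) + (30) = s^2 + 5.8*s + 35.17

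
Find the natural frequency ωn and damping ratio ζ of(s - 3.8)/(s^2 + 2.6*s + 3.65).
Underdamped: complex pole -1.3 + 1.4j. ωn = |pole| = 1.91, ζ = -Re(pole)/ωn = 0.6805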